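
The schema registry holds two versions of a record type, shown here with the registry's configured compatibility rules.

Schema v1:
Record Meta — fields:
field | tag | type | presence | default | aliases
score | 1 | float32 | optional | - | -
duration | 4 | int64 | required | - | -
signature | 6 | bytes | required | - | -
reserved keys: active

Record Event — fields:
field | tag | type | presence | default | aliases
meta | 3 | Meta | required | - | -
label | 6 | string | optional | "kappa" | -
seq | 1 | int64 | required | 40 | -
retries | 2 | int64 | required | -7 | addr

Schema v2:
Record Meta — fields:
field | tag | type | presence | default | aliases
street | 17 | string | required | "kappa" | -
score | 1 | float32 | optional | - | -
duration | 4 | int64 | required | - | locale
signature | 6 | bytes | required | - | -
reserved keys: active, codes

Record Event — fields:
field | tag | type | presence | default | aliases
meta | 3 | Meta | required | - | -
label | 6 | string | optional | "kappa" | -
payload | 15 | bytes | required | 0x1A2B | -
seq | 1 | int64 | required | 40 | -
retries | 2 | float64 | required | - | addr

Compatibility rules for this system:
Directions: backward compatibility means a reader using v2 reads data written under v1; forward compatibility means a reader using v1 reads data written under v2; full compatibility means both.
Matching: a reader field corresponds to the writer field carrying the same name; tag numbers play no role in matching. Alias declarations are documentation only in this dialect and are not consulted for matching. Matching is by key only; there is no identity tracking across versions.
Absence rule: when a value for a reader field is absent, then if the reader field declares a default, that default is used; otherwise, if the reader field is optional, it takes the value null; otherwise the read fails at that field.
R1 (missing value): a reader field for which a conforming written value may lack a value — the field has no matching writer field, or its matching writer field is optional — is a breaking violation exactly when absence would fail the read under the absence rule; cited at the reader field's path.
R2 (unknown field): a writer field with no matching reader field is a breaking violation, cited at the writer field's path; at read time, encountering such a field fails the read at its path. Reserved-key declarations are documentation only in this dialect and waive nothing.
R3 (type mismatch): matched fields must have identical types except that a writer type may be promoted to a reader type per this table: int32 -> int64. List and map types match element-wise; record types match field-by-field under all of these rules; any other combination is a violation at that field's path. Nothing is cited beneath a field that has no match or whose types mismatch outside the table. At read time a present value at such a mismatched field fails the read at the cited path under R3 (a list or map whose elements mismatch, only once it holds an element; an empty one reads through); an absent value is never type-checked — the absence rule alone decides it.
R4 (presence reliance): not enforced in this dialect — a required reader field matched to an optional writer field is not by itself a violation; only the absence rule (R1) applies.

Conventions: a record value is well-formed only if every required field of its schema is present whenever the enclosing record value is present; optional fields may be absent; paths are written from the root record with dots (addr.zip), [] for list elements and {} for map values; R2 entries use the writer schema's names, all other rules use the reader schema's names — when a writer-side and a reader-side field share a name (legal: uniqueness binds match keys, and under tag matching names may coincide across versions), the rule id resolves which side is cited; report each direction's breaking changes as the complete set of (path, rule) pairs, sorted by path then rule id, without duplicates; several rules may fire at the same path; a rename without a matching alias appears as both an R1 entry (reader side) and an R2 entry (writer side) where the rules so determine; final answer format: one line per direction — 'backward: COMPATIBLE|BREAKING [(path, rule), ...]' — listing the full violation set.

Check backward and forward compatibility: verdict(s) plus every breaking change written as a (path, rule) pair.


the writer's type comes first in each Event pair
backward on Event — v2 reading data written by v1:
  meta: Meta -> Meta, writer required; from meta
  label: string -> string, writer optional; from label
  payload: no writer match
  seq: int64 -> int64, writer required; from seq
  retries: int64 -> float64, writer required; from retries
  meta.street: no writer match
  meta.score: float32 -> float32, writer optional; from meta.score
  meta.duration: int64 -> int64, writer required; from meta.duration
  meta.signature: bytes -> bytes, writer required; from meta.signature
  violation R3 at retries
  backward on Event therefore BREAKING (1)
forward on Event — v1 reading data written by v2:
  meta: Meta -> Meta, writer required; from meta
  label: string -> string, writer optional; from label
  seq: int64 -> int64, writer required; from seq
  retries: float64 -> int64, writer required; from retries
  leftover writer field: payload
  meta.score: float32 -> float32, writer optional; from meta.score
  meta.duration: int64 -> int64, writer required; from meta.duration
  meta.signature: bytes -> bytes, writer required; from meta.signature
  leftover writer field: meta.street
  violation R2 at meta.street
  violation R2 at payload
  violation R3 at retries
  forward on Event therefore BREAKING (3)

backward: BREAKING [(retries, R3)]; forward: BREAKING [(meta.street, R2), (payload, R2), (retries, R3)]


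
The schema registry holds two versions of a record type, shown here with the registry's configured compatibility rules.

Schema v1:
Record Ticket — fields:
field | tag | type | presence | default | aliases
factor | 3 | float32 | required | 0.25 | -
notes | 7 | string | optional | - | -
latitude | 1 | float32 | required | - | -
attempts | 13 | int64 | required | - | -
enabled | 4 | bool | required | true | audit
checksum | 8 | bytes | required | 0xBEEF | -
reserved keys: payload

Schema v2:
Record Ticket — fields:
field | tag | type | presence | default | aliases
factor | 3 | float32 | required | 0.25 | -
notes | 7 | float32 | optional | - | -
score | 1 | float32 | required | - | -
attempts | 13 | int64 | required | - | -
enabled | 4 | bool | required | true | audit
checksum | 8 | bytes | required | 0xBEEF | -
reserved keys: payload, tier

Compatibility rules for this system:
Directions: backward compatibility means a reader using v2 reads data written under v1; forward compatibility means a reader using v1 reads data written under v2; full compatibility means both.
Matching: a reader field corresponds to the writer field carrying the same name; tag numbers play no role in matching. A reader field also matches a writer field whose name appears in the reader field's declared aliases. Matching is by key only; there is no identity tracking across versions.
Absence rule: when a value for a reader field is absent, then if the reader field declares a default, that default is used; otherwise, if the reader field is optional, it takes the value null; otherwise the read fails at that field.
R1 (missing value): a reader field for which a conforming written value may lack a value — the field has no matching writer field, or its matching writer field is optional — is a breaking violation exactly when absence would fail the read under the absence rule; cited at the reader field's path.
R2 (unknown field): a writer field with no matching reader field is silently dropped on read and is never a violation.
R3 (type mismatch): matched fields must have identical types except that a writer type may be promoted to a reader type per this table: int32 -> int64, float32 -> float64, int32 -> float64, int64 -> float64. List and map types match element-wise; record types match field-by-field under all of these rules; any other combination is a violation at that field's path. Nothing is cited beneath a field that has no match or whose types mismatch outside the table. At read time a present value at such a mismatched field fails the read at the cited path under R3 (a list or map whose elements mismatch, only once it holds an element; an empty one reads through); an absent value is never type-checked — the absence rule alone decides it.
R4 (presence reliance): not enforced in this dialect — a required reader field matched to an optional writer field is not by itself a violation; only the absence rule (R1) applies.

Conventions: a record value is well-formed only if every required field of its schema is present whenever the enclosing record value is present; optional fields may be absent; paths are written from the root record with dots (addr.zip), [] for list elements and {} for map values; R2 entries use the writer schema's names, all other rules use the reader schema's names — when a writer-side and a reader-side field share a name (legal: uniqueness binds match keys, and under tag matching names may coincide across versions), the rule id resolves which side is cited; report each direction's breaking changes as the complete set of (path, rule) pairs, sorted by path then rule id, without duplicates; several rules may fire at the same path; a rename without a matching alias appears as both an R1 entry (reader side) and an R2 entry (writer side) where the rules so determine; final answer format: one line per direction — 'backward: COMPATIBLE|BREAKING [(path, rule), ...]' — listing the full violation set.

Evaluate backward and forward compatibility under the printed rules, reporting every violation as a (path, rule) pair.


arrows below run writer -> reader for Ticket
backward pass over Ticket, reader schema v2, writer schema v1:
  factor: paired with writer factor (float32 -> float32; writer required)
  notes: paired with writer notes (string -> float32; writer optional)
  score has no writer counterpart
  attempts: paired with writer attempts (int64 -> int64; writer required)
  enabled: paired with writer enabled (bool -> bool; writer required)
  checksum: paired with writer checksum (bytes -> bytes; writer required)
  writer latitude: unknown to reader
  breaking: (notes, R3)
  breaking: (score, R1)
  => backward: BREAKING (2)
forward pass over Ticket, reader schema v1, writer schema v2:
  factor: paired with writer factor (float32 -> float32; writer required)
  notes: paired with writer notes (float32 -> string; writer optional)
  latitude has no writer counterpart
  attempts: paired with writer attempts (int64 -> int64; writer required)
  enabled: paired with writer enabled (bool -> bool; writer required)
  checksum: paired with writer checksum (bytes -> bytes; writer required)
  writer score: unknown to reader
  breaking: (latitude, R1)
  breaking: (notes, R3)
  => forward: BREAKING (2)

backward: BREAKING [(notes, R3), (score, R1)]; forward: BREAKING [(latitude, R1), (notes, R3)]


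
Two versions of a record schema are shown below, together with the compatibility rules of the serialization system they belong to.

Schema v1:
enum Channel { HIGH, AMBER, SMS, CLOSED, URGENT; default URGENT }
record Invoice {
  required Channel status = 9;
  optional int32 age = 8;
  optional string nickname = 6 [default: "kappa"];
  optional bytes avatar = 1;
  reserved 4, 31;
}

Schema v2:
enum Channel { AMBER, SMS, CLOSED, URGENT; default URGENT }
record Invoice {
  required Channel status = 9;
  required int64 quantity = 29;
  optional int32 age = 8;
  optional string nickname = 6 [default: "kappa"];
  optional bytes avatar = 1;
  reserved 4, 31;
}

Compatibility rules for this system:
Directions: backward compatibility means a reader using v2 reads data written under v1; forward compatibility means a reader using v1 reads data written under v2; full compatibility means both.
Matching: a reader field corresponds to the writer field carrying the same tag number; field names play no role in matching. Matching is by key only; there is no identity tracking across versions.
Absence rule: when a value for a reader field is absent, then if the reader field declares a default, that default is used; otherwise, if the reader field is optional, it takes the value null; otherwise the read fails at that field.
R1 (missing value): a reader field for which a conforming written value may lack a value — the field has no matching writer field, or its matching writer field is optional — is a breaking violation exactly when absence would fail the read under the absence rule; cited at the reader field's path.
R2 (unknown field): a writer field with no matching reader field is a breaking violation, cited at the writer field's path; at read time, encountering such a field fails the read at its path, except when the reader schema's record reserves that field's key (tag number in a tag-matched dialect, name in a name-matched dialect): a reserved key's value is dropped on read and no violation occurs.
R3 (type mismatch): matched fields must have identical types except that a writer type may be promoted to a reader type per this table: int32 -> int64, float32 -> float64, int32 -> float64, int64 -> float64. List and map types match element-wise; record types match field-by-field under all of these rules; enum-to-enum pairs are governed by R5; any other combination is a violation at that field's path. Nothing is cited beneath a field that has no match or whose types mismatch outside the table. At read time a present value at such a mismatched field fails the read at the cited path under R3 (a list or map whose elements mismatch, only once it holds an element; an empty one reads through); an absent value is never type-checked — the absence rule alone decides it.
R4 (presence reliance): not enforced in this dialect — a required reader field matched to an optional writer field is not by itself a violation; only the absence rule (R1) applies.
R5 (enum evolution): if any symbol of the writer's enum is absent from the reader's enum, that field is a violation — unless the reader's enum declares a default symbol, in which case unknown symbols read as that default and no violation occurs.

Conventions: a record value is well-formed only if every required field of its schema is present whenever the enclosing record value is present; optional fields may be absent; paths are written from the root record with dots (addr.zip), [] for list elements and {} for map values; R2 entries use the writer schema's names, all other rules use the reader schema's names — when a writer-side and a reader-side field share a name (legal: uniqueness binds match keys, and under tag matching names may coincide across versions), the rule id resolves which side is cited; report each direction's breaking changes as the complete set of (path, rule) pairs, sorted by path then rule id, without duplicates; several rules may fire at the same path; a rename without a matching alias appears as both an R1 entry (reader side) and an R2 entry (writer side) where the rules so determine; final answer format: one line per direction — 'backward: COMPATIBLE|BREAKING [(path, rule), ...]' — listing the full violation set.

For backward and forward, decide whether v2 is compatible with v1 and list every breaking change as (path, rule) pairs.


each type pair in Invoice: writer, then reader
backward for Invoice (reader v2, writer v1):
  status <- status (Channel -> Channel, writer required)
  quantity: no writer-side match
  age <- age (int32 -> int32, writer optional)
  nickname <- nickname (string -> string, writer optional)
  avatar <- avatar (bytes -> bytes, writer optional)
  violation R1 at quantity
  => backward verdict for Invoice: BREAKING, 1 violation(s)
forward for Invoice (reader v1, writer v2):
  status <- status (Channel -> Channel, writer required)
  age <- age (int32 -> int32, writer optional)
  nickname <- nickname (string -> string, writer optional)
  avatar <- avatar (bytes -> bytes, writer optional)
  leftover writer field: quantity
  violation R2 at quantity
  => forward verdict for Invoice: BREAKING, 1 violation(s)

backward: BREAKING [(quantity, R1)]; forward: BREAKING [(quantity, R2)]


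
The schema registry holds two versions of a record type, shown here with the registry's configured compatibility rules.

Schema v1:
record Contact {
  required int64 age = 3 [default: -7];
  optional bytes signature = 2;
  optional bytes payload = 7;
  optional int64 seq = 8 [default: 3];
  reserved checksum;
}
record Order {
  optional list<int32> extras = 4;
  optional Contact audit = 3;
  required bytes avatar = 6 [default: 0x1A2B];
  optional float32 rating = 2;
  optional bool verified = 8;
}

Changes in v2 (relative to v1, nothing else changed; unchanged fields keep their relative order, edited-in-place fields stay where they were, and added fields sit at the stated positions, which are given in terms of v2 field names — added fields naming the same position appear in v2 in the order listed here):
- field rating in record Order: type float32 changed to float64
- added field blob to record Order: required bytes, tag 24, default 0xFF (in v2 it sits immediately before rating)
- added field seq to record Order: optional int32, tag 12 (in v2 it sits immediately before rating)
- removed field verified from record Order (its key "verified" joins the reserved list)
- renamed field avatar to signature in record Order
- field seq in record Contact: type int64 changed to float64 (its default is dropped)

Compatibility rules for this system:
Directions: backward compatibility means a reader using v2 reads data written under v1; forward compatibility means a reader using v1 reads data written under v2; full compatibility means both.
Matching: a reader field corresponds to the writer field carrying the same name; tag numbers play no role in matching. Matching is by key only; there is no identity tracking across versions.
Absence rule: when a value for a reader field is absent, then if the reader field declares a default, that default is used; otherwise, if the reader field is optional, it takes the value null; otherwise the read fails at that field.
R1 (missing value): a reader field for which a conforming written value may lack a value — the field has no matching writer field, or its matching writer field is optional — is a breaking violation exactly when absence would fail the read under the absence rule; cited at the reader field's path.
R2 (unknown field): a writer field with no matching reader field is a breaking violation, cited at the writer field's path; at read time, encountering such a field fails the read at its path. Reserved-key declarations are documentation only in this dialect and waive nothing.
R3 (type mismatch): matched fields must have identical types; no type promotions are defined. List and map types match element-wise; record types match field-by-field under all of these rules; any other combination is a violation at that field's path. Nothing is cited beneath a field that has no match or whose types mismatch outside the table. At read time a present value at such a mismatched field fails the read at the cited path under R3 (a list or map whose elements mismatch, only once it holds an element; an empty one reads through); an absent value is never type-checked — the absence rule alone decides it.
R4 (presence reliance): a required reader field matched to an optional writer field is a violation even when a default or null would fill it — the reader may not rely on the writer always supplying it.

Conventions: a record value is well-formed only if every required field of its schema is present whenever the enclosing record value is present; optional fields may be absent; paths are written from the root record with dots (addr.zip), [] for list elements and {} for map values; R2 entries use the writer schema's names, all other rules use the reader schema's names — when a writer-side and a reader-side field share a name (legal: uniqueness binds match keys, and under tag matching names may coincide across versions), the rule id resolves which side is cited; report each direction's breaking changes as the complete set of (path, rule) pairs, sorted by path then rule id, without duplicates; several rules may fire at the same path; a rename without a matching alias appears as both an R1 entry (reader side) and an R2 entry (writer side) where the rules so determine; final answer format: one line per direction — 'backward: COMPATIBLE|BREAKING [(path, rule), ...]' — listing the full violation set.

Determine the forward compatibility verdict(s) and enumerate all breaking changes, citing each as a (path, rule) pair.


arrows below run writer -> reader for Order
checking forward for Order: reader v1 against writer v2:
  list<int32> -> list<int32>, writer optional: extras aligns to extras
  Contact -> Contact, writer optional: audit aligns to audit
  avatar: no writer match
  float64 -> float32, writer optional: rating aligns to rating
  verified: no writer match
  signature (writer side), unknown to reader
  blob (writer side), unknown to reader
  seq (writer side), unknown to reader
  int64 -> int64, writer required: audit.age aligns to audit.age
  bytes -> bytes, writer optional: audit.signature aligns to audit.signature
  bytes -> bytes, writer optional: audit.payload aligns to audit.payload
  float64 -> int64, writer optional: audit.seq aligns to audit.seq
  R3 fires at audit.seq
  R2 fires at blob
  R3 fires at rating
  R2 fires at seq
  R2 fires at signature
  forward on Order therefore BREAKING (5)
ruling out the remaining Order differences:
  removed field verified from record Order (its key "verified" joins the reserved list) -> fires only in the backward direction of Order, which is not asked here

forward: BREAKING [(audit.seq, R3), (blob, R2), (rating, R3), (seq, R2), (signature, R2)]


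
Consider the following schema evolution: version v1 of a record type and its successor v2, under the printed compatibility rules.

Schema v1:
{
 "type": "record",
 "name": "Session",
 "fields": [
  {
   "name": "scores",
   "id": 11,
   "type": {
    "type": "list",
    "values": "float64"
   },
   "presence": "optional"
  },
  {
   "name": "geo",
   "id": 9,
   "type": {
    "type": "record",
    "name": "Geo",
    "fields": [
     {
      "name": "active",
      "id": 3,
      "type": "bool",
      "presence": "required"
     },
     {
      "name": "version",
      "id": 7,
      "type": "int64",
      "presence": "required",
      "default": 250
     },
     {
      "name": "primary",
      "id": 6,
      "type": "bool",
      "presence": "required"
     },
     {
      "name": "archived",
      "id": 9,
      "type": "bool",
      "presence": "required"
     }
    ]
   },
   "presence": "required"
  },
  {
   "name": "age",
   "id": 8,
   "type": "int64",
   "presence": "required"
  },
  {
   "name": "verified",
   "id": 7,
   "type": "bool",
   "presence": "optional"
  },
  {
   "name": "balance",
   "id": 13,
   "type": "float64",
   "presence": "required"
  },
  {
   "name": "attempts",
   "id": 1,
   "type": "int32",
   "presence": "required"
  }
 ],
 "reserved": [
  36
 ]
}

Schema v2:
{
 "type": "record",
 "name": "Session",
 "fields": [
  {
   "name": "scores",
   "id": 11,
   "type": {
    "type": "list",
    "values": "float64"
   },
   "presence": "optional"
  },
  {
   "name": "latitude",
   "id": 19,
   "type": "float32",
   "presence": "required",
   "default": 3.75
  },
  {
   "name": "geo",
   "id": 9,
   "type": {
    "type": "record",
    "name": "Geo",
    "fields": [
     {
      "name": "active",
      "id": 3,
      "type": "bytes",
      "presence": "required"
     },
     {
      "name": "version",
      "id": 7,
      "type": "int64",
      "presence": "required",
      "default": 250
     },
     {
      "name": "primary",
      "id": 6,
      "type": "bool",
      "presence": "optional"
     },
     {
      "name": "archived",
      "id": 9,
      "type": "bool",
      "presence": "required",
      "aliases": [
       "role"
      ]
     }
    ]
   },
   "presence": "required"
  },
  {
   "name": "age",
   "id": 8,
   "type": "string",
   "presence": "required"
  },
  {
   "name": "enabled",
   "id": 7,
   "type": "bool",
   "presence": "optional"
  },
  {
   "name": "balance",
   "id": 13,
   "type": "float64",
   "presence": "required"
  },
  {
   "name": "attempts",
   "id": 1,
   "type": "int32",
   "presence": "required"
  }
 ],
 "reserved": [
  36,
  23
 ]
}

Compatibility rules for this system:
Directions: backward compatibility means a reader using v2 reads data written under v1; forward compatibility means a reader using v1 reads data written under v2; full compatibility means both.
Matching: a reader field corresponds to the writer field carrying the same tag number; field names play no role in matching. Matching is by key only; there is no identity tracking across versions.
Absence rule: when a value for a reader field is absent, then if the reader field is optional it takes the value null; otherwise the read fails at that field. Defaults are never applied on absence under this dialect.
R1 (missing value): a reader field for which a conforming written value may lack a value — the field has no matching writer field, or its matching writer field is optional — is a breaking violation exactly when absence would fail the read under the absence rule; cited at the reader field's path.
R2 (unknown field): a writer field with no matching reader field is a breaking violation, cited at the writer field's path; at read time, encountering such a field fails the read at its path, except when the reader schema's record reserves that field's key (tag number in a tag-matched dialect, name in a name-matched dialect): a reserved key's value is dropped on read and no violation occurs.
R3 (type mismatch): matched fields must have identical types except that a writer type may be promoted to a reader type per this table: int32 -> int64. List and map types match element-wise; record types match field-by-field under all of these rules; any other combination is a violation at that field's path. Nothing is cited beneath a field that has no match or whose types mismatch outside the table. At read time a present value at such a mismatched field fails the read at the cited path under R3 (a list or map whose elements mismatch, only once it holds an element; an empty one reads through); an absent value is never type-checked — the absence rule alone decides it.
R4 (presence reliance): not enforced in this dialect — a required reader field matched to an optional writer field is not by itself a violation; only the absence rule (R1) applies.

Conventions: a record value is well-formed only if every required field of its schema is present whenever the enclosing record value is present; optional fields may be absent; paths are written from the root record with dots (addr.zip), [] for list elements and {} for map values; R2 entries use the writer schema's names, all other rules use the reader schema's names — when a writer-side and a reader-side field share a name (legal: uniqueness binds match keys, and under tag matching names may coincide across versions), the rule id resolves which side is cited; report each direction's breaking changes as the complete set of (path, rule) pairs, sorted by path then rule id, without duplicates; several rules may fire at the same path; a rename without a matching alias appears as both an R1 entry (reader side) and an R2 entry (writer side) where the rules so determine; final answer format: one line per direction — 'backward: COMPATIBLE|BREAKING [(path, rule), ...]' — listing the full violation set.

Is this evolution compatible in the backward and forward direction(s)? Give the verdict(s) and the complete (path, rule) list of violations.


backward: BREAKING [(age, R3), (geo.active, R3), (latitude, R1)]; forward: BREAKING [(age, R3), (geo.active, R3), (geo.primary, R1), (latitude, R2)]

each type pair in Session: writer, then reader
checking backward for Session: reader v2 against writer v1:
  scores: list<float64> -> list<float64>, writer optional; from scores
  no writer field matches reader latitude
  geo: Geo -> Geo, writer required; from geo
  age: int64 -> string, writer required; from age
  enabled: bool -> bool, writer optional; from verified
  balance: float64 -> float64, writer required; from balance
  attempts: int32 -> int32, writer required; from attempts
  geo.active: bool -> bytes, writer required; from geo.active
  geo.version: int64 -> int64, writer required; from geo.version
  geo.primary: bool -> bool, writer required; from geo.primary
  geo.archived: bool -> bool, writer required; from geo.archived
  violation R3 at age
  violation R3 at geo.active
  violation R1 at latitude
  backward on Session therefore BREAKING (3)
checking forward for Session: reader v1 against writer v2:
  scores: list<float64> -> list<float64>, writer optional; from scores
  geo: Geo -> Geo, writer required; from geo
  age: string -> int64, writer required; from age
  verified: bool -> bool, writer optional; from enabled
  balance: float64 -> float64, writer required; from balance
  attempts: int32 -> int32, writer required; from attempts
  latitude (writer side), unknown to reader
  geo.active: bytes -> bool, writer required; from geo.active
  geo.version: int64 -> int64, writer required; from geo.version
  geo.primary: bool -> bool, writer optional; from geo.primary
  geo.archived: bool -> bool, writer required; from geo.archived
  violation R3 at age
  violation R3 at geo.active
  violation R1 at geo.primary
  violation R2 at latitude
  forward on Session therefore BREAKING (4)


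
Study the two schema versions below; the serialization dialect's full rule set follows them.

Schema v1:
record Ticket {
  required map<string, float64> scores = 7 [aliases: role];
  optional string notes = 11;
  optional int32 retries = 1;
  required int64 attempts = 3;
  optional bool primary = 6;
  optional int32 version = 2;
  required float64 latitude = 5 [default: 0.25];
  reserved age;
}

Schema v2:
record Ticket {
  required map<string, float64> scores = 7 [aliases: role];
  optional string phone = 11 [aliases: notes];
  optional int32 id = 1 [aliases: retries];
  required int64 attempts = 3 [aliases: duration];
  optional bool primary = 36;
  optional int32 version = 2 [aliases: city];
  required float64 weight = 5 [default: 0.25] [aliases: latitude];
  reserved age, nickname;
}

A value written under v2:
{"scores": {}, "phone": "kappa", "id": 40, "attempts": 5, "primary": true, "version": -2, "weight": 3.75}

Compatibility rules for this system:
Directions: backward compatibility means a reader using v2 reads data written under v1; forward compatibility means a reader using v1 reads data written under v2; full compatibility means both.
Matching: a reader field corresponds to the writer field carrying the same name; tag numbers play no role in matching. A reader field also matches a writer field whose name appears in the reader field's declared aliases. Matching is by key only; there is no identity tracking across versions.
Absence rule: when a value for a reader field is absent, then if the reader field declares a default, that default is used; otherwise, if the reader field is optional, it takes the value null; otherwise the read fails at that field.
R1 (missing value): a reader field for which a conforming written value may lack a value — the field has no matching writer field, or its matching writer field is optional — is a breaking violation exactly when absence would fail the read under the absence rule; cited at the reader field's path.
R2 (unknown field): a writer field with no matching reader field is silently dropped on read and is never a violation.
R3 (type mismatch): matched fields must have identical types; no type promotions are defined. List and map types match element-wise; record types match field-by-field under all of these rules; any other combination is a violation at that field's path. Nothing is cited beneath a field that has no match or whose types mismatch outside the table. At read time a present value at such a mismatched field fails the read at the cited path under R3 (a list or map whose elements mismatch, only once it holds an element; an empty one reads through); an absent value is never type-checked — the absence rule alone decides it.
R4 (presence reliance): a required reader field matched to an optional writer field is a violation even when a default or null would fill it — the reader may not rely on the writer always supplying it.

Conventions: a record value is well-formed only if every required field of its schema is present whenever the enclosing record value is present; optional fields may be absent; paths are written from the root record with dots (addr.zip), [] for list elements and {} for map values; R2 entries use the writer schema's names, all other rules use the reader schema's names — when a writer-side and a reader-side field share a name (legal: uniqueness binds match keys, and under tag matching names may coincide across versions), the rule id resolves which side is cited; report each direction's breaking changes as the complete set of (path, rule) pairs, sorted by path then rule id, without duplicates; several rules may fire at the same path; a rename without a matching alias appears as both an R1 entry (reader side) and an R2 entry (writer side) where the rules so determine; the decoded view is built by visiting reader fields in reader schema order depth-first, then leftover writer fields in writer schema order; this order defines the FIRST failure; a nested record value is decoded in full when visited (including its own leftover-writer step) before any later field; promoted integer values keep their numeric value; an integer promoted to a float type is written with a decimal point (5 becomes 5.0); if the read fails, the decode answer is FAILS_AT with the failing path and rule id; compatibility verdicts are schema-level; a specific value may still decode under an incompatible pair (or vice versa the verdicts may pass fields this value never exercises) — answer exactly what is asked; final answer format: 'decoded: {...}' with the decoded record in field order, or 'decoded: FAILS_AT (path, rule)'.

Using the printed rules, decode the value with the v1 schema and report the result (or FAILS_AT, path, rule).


decoded: {"scores": {}, "notes": null, "retries": null, "attempts": 5, "primary": true, "version": -2, "latitude": 0.25}

arrows below run writer -> reader for Ticket
migrating the Ticket value to v1:
  scores := {}
  notes := null (not supplied -> null)
  retries := null (not supplied -> null)
  attempts := 5
  primary := true
  version := -2
  latitude := 0.25 (no value, default fills)
  writer phone: unmatched, discarded
  writer id: unmatched, discarded
  writer weight: unmatched, discarded
  => decoded: {"scores": {}, "notes": null, "retries": null, "attempts": 5, "primary": true, "version": -2, "latitude": 0.25}
remaining Ticket differences; none change what is asked:
  field primary in record Ticket: tag 6 changed to 36 -> no rule fires on it and the decoded Ticket view is identical with or without it


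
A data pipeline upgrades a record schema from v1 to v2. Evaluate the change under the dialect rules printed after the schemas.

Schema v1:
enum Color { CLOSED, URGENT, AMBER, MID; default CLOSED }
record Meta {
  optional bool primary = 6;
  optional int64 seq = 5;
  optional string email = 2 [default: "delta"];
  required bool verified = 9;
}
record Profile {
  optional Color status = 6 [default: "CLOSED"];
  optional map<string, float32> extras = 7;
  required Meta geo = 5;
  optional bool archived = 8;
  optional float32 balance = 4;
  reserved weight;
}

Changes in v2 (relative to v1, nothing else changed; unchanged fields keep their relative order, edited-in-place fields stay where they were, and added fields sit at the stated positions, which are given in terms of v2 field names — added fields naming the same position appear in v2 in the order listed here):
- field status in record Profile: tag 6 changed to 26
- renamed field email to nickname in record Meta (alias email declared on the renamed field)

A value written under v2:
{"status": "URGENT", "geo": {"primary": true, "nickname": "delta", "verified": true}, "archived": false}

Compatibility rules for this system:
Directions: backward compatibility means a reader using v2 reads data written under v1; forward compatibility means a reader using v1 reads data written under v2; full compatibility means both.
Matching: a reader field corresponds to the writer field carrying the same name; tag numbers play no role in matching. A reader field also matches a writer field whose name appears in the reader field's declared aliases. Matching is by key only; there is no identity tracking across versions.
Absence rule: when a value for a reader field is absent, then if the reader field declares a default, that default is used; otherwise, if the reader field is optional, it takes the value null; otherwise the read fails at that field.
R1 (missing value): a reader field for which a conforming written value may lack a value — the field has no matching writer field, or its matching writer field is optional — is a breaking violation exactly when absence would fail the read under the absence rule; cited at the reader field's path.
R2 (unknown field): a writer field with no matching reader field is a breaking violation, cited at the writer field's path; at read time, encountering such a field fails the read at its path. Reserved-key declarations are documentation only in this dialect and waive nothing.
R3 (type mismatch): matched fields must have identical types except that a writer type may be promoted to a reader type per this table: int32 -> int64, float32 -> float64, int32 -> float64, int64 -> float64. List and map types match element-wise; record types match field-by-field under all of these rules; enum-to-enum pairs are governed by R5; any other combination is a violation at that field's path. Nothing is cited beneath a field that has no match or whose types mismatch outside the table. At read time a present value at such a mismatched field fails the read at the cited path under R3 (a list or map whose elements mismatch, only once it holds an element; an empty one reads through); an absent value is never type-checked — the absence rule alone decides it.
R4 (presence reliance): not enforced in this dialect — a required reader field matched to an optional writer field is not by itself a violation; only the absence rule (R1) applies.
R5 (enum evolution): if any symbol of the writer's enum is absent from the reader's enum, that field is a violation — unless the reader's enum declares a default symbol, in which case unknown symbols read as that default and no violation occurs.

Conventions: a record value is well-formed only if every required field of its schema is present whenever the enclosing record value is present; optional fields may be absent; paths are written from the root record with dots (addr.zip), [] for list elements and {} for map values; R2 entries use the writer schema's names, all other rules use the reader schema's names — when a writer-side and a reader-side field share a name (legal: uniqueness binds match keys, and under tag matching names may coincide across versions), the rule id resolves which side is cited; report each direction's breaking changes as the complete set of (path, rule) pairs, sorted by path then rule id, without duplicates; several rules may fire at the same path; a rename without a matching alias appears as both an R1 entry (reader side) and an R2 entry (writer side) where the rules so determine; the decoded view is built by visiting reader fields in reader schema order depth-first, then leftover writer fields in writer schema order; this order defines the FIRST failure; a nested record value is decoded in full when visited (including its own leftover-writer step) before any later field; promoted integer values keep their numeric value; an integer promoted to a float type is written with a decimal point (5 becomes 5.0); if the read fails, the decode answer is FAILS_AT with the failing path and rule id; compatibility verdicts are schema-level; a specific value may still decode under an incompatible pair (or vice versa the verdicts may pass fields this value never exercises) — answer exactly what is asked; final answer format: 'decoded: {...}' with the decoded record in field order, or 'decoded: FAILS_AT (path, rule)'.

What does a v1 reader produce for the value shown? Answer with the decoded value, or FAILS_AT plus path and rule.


decoded: FAILS_AT (geo.nickname, R2)

arrows below run writer -> reader for Profile
decode walk for Profile under reader schema v1:
  status := "URGENT"
  extras := null (absent, optional -> null)
  geo.primary := true
  geo.seq := null (absent, optional -> null)
  geo.email := "delta" (absent -> default)
  geo.verified := true
  read fails at geo.nickname under R2 (unknown field)
  => FAILS_AT (geo.nickname, R2)
checking off the Profile differences that do not matter here:
  field status in record Profile: tag 6 changed to 26 -> triggers nothing under the printed rules; the Profile answer is the same either way
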